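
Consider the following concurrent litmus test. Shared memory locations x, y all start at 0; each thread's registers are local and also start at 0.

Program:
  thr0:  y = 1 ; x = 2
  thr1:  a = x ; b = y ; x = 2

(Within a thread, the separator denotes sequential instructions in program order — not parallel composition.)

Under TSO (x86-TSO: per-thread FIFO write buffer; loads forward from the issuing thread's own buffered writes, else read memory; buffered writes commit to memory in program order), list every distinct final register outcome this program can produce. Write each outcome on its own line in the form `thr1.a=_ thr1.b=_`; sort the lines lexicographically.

outcome vector order: (thr1.a,thr1.b)
|TSO outcomes| = 3

thr1.a=0 thr1.b=0
thr1.a=0 thr1.b=1
thr1.a=2 thr1.b=1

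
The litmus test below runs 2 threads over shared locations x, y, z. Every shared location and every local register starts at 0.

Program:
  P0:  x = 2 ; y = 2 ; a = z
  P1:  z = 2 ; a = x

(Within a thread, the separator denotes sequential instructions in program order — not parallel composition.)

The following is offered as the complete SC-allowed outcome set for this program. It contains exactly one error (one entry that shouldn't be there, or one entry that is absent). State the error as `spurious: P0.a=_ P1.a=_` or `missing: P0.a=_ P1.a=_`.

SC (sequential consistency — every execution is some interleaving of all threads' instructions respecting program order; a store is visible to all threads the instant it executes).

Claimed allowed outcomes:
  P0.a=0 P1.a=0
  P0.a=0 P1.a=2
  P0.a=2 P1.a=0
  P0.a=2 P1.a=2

spurious: P0.a=0 P1.a=0

outcome vector order: (P0.a,P1.a)
under SC → (0,2) (2,0) (2,2)
claimed∖SC = {(0,0)}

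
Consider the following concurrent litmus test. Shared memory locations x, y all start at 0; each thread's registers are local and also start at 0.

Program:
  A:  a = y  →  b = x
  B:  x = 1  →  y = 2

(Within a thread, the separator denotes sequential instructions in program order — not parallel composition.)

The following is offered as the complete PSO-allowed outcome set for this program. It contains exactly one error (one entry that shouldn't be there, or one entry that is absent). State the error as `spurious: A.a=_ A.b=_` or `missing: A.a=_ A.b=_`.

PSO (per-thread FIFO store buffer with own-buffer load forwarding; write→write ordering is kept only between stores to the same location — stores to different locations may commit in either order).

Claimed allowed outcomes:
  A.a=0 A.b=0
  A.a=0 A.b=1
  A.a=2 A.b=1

outcome vector order: (A.a,A.b)
PSO: 4 outcomes — {<0 0> <0 1> <2 0> <2 1>}
PSO∖claimed = {<2 0>}

missing: A.a=2 A.b=0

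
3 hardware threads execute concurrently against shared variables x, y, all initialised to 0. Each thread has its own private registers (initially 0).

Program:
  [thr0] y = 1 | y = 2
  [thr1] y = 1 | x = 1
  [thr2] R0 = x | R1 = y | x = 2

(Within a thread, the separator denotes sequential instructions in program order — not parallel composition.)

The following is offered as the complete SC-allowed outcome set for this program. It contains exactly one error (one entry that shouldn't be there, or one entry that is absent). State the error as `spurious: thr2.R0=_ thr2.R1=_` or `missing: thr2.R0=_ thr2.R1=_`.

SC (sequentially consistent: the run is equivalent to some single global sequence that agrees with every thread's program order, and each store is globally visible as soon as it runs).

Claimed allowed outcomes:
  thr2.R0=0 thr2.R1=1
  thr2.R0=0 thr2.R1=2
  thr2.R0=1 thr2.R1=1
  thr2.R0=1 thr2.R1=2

outcome vector order: (thr2.R0,thr2.R1)
SC (5): 0/0, 0/1, 0/2, 1/1, 1/2
SC∖claimed = {0/0}

missing: thr2.R0=0 thr2.R1=0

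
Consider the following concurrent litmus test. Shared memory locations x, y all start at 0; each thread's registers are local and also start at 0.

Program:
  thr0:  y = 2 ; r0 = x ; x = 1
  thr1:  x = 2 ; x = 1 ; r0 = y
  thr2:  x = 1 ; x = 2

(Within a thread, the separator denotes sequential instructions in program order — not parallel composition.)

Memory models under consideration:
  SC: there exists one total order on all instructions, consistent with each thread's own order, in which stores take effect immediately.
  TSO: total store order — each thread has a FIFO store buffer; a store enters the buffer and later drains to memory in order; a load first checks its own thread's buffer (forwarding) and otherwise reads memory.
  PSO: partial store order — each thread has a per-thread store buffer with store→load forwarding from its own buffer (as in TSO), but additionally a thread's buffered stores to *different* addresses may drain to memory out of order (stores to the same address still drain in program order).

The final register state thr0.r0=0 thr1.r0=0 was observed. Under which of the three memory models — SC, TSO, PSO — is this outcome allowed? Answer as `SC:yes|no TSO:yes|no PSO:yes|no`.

SC:no TSO:yes PSO:yes

outcome vector order: (thr0.r0,thr1.r0)
SC: 5 outcomes — {(0,2) (1,0) (1,2) (2,0) (2,2)}
TSO: 6 outcomes — {(0,0) (0,2) (1,0) (1,2) (2,0) (2,2)}
PSO: 6 outcomes — {(0,0) (0,2) (1,0) (1,2) (2,0) (2,2)}
target (0,0) ∈ {TSO,PSO}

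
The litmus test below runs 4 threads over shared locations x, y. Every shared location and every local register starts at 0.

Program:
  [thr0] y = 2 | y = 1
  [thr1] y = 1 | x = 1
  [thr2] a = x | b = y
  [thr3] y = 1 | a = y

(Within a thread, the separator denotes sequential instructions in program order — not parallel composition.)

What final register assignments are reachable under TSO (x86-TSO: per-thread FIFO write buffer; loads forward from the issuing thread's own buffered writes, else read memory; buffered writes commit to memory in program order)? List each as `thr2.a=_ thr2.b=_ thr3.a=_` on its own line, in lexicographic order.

outcome vector order: (thr2.a,thr2.b,thr3.a)
|TSO outcomes| = 10

thr2.a=0 thr2.b=0 thr3.a=1
thr2.a=0 thr2.b=0 thr3.a=2
thr2.a=0 thr2.b=1 thr3.a=1
thr2.a=0 thr2.b=1 thr3.a=2
thr2.a=0 thr2.b=2 thr3.a=1
thr2.a=0 thr2.b=2 thr3.a=2
thr2.a=1 thr2.b=1 thr3.a=1
thr2.a=1 thr2.b=1 thr3.a=2
thr2.a=1 thr2.b=2 thr3.a=1
thr2.a=1 thr2.b=2 thr3.a=2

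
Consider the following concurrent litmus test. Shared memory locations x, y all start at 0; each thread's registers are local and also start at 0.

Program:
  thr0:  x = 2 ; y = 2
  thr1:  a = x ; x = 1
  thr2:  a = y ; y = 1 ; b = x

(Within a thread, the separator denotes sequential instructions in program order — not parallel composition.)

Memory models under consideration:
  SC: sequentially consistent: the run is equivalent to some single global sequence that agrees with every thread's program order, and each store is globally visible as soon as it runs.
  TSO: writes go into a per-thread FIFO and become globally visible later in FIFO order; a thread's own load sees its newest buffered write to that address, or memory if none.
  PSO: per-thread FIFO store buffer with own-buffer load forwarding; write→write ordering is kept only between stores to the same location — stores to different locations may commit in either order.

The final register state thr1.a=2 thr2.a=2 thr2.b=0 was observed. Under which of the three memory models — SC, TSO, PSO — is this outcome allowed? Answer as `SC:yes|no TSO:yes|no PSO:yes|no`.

SC:no TSO:no PSO:yes

outcome vector order: (thr1.a,thr2.a,thr2.b)
under SC → 0/0/0; 0/0/1; 0/0/2; 0/2/1; 0/2/2; 2/0/0; 2/0/1; 2/0/2; 2/2/1; 2/2/2
under TSO → 0/0/0; 0/0/1; 0/0/2; 0/2/1; 0/2/2; 2/0/0; 2/0/1; 2/0/2; 2/2/1; 2/2/2
under PSO → 0/0/0; 0/0/1; 0/0/2; 0/2/0; 0/2/1; 0/2/2; 2/0/0; 2/0/1; 2/0/2; 2/2/0; 2/2/1; 2/2/2
target 2/2/0 ∈ {PSO}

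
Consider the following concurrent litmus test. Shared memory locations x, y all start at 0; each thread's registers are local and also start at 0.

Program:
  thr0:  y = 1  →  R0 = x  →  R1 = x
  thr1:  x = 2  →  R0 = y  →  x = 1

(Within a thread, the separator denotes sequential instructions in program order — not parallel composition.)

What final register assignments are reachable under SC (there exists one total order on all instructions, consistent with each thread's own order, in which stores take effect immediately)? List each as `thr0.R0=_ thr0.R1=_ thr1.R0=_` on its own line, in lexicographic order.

outcome vector order: (thr0.R0,thr0.R1,thr1.R0)
|SC outcomes| = 9

thr0.R0=0 thr0.R1=0 thr1.R0=1
thr0.R0=0 thr0.R1=1 thr1.R0=1
thr0.R0=0 thr0.R1=2 thr1.R0=1
thr0.R0=1 thr0.R1=1 thr1.R0=0
thr0.R0=1 thr0.R1=1 thr1.R0=1
thr0.R0=2 thr0.R1=1 thr1.R0=0
thr0.R0=2 thr0.R1=1 thr1.R0=1
thr0.R0=2 thr0.R1=2 thr1.R0=0
thr0.R0=2 thr0.R1=2 thr1.R0=1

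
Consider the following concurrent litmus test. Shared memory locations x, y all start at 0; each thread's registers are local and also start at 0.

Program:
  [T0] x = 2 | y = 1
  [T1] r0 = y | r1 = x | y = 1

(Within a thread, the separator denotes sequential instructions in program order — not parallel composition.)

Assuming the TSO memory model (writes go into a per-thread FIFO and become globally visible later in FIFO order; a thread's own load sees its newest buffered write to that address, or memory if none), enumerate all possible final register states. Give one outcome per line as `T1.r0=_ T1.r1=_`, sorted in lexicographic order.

T1.r0=0 T1.r1=0
T1.r0=0 T1.r1=2
T1.r0=1 T1.r1=2

outcome vector order: (T1.r0,T1.r1)
|TSO outcomes| = 3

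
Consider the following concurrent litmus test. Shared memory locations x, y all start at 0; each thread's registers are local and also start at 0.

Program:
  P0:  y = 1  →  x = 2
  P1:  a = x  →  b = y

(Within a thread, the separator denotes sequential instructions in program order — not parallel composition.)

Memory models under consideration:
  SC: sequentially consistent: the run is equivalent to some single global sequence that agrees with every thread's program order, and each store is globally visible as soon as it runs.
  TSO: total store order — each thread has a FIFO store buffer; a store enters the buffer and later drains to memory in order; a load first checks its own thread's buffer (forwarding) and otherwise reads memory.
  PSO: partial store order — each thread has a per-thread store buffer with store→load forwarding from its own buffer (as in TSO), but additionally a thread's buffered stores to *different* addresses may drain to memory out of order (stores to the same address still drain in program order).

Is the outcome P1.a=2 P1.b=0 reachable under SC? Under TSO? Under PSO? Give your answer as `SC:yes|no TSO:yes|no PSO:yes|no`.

SC:no TSO:no PSO:yes

outcome vector order: (P1.a,P1.b)
SC (3): 0/0, 0/1, 2/1
TSO (3): 0/0, 0/1, 2/1
PSO (4): 0/0, 0/1, 2/0, 2/1
target 2/0 ∈ {PSO}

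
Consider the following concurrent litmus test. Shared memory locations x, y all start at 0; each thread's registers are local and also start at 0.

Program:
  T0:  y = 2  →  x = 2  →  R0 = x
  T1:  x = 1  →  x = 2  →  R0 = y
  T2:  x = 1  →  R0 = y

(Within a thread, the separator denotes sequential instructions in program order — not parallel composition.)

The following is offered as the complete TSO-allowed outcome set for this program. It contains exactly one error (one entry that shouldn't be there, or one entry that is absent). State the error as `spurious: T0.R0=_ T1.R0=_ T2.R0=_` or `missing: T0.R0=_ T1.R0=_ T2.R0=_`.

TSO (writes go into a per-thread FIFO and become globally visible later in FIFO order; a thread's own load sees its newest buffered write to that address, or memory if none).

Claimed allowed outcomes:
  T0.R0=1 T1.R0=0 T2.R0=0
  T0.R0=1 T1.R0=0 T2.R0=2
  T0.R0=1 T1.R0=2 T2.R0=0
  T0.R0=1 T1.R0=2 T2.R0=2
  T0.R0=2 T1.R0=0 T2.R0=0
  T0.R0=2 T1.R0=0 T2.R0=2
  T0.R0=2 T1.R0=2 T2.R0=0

missing: T0.R0=2 T1.R0=2 T2.R0=2

outcome vector order: (T0.R0,T1.R0,T2.R0)
TSO: 8 outcomes — {(1,0,0); (1,0,2); (1,2,0); (1,2,2); (2,0,0); (2,0,2); (2,2,0); (2,2,2)}
TSO∖claimed = {(2,2,2)}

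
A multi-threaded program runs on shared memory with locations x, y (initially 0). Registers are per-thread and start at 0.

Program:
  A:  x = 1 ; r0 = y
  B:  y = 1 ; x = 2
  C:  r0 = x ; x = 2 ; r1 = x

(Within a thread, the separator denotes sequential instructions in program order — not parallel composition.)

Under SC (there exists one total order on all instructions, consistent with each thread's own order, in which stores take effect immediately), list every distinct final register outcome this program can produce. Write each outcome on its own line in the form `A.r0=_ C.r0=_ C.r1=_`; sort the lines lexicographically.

outcome vector order: (A.r0,C.r0,C.r1)
|SC outcomes| = 9

A.r0=0 C.r0=0 C.r1=1
A.r0=0 C.r0=0 C.r1=2
A.r0=0 C.r0=1 C.r1=2
A.r0=0 C.r0=2 C.r1=2
A.r0=1 C.r0=0 C.r1=1
A.r0=1 C.r0=0 C.r1=2
A.r0=1 C.r0=1 C.r1=2
A.r0=1 C.r0=2 C.r1=1
A.r0=1 C.r0=2 C.r1=2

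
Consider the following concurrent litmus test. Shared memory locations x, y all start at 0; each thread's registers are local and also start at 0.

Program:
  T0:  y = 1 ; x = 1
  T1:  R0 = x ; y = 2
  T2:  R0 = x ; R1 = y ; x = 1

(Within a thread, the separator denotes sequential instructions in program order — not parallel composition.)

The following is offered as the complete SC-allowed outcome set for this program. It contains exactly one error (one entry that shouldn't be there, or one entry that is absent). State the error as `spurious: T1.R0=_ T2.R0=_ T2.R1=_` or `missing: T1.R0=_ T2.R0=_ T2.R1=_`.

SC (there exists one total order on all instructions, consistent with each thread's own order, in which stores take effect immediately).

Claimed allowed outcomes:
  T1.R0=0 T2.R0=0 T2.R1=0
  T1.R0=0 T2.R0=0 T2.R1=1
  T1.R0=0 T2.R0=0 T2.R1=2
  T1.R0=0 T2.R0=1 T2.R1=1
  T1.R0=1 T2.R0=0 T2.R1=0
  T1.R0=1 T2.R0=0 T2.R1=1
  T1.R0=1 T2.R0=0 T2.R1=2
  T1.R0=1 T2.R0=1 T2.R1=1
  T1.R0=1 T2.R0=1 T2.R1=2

outcome vector order: (T1.R0,T2.R0,T2.R1)
SC (10): (0,0,0) (0,0,1) (0,0,2) (0,1,1) (0,1,2) (1,0,0) (1,0,1) (1,0,2) (1,1,1) (1,1,2)
SC∖claimed = {(0,1,2)}

missing: T1.R0=0 T2.R0=1 T2.R1=2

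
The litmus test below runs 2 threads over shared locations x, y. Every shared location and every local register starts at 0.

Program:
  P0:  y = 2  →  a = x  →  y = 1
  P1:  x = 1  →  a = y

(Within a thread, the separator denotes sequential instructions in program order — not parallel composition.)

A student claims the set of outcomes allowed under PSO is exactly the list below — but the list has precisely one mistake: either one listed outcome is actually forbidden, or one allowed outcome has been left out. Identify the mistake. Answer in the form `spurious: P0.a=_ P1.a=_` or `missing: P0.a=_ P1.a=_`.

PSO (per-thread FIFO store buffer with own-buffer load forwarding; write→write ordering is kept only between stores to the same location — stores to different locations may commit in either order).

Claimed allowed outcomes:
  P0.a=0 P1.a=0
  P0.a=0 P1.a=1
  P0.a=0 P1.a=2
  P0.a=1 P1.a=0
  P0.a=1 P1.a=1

outcome vector order: (P0.a,P1.a)
[PSO] allowed = {0/0, 0/1, 0/2, 1/0, 1/1, 1/2}
PSO∖claimed = {1/2}

missing: P0.a=1 P1.a=2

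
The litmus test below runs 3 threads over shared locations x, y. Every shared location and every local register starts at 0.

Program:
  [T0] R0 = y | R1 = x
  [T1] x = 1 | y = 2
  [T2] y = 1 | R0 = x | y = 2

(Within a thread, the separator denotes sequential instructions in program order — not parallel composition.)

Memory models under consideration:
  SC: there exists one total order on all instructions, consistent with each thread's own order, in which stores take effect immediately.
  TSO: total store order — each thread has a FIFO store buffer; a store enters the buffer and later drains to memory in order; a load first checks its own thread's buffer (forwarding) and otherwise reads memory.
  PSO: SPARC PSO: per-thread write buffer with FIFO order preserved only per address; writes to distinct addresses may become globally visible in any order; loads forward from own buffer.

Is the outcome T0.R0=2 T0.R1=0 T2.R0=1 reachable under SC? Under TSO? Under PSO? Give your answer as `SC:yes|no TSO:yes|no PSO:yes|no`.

SC:no TSO:no PSO:yes

outcome vector order: (T0.R0,T0.R1,T2.R0)
SC: 11 outcomes — {<0 0 0>; <0 0 1>; <0 1 0>; <0 1 1>; <1 0 0>; <1 0 1>; <1 1 0>; <1 1 1>; <2 0 0>; <2 1 0>; <2 1 1>}
TSO: 11 outcomes — {<0 0 0>; <0 0 1>; <0 1 0>; <0 1 1>; <1 0 0>; <1 0 1>; <1 1 0>; <1 1 1>; <2 0 0>; <2 1 0>; <2 1 1>}
PSO: 12 outcomes — {<0 0 0>; <0 0 1>; <0 1 0>; <0 1 1>; <1 0 0>; <1 0 1>; <1 1 0>; <1 1 1>; <2 0 0>; <2 0 1>; <2 1 0>; <2 1 1>}
target <2 0 1> ∈ {PSO}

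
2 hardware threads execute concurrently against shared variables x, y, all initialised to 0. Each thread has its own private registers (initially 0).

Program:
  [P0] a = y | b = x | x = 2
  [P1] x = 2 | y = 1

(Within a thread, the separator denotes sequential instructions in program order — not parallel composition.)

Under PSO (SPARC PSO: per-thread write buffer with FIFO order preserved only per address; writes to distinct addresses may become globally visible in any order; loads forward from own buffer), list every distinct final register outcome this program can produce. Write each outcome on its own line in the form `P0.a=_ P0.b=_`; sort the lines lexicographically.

P0.a=0 P0.b=0
P0.a=0 P0.b=2
P0.a=1 P0.b=0
P0.a=1 P0.b=2

outcome vector order: (P0.a,P0.b)
|PSO outcomes| = 4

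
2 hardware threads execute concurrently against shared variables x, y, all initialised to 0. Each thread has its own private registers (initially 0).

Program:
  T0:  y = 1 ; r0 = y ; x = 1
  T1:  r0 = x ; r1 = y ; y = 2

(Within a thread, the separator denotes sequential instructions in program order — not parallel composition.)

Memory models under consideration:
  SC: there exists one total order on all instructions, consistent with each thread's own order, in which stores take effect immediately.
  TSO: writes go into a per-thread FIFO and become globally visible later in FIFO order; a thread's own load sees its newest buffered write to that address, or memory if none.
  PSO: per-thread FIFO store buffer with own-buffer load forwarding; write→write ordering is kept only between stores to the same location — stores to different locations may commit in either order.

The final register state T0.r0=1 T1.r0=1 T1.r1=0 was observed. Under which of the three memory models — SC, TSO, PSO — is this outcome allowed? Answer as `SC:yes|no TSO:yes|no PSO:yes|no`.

outcome vector order: (T0.r0,T1.r0,T1.r1)
SC: 5 outcomes — {<1 0 0>, <1 0 1>, <1 1 1>, <2 0 0>, <2 0 1>}
TSO: 5 outcomes — {<1 0 0>, <1 0 1>, <1 1 1>, <2 0 0>, <2 0 1>}
PSO: 6 outcomes — {<1 0 0>, <1 0 1>, <1 1 0>, <1 1 1>, <2 0 0>, <2 0 1>}
target <1 1 0> ∈ {PSO}

SC:no TSO:no PSO:yes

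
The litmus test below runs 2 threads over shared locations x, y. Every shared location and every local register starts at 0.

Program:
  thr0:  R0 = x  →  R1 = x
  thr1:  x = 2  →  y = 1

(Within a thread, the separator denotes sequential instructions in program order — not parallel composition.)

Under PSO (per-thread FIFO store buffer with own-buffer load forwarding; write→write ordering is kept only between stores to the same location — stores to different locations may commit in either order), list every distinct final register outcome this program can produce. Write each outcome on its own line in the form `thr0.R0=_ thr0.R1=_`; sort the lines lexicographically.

thr0.R0=0 thr0.R1=0
thr0.R0=0 thr0.R1=2
thr0.R0=2 thr0.R1=2

outcome vector order: (thr0.R0,thr0.R1)
|PSO outcomes| = 3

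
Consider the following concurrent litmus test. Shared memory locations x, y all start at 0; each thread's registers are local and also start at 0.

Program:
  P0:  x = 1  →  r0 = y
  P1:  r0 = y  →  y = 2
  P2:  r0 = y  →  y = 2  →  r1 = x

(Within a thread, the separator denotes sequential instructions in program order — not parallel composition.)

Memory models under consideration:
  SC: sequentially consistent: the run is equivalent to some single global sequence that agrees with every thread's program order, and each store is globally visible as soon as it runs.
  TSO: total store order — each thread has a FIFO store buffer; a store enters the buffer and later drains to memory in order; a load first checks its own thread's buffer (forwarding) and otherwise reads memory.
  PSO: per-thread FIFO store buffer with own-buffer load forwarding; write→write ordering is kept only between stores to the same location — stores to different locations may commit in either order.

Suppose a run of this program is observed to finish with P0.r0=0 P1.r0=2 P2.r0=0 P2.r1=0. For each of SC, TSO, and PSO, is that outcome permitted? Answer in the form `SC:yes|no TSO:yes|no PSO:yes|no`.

SC:no TSO:yes PSO:yes

outcome vector order: (P0.r0,P1.r0,P2.r0,P2.r1)
under SC → 0/0/0/1, 0/0/2/1, 0/2/0/1, 2/0/0/0, 2/0/0/1, 2/0/2/0, 2/0/2/1, 2/2/0/0, 2/2/0/1
under TSO → 0/0/0/0, 0/0/0/1, 0/0/2/0, 0/0/2/1, 0/2/0/0, 0/2/0/1, 2/0/0/0, 2/0/0/1, 2/0/2/0, 2/0/2/1, 2/2/0/0, 2/2/0/1
under PSO → 0/0/0/0, 0/0/0/1, 0/0/2/0, 0/0/2/1, 0/2/0/0, 0/2/0/1, 2/0/0/0, 2/0/0/1, 2/0/2/0, 2/0/2/1, 2/2/0/0, 2/2/0/1
target 0/2/0/0 ∈ {TSO,PSO}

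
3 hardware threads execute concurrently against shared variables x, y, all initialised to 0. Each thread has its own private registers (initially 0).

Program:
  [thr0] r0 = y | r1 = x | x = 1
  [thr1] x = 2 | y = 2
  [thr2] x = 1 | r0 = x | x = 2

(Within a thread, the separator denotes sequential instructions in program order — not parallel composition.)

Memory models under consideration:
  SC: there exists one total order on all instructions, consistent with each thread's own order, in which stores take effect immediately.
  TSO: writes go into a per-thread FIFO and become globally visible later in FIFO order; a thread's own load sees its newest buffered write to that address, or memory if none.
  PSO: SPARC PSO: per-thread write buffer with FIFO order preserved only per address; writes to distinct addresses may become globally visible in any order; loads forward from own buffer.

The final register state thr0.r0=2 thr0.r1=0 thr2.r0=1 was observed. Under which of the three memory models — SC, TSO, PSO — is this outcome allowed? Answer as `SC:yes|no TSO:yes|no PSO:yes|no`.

outcome vector order: (thr0.r0,thr0.r1,thr2.r0)
under SC → <0 0 1> <0 0 2> <0 1 1> <0 1 2> <0 2 1> <0 2 2> <2 1 1> <2 2 1> <2 2 2>
under TSO → <0 0 1> <0 0 2> <0 1 1> <0 1 2> <0 2 1> <0 2 2> <2 1 1> <2 2 1> <2 2 2>
under PSO → <0 0 1> <0 0 2> <0 1 1> <0 1 2> <0 2 1> <0 2 2> <2 0 1> <2 0 2> <2 1 1> <2 1 2> <2 2 1> <2 2 2>
target <2 0 1> ∈ {PSO}

SC:no TSO:no PSO:yes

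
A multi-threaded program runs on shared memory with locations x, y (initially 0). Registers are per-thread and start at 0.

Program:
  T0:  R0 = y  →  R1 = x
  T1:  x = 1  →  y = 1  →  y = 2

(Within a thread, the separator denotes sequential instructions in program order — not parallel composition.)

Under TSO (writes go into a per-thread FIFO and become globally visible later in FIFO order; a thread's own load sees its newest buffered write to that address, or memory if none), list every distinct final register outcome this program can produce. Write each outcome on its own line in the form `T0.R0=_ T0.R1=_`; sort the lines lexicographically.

T0.R0=0 T0.R1=0
T0.R0=0 T0.R1=1
T0.R0=1 T0.R1=1
T0.R0=2 T0.R1=1

outcome vector order: (T0.R0,T0.R1)
|TSO outcomes| = 4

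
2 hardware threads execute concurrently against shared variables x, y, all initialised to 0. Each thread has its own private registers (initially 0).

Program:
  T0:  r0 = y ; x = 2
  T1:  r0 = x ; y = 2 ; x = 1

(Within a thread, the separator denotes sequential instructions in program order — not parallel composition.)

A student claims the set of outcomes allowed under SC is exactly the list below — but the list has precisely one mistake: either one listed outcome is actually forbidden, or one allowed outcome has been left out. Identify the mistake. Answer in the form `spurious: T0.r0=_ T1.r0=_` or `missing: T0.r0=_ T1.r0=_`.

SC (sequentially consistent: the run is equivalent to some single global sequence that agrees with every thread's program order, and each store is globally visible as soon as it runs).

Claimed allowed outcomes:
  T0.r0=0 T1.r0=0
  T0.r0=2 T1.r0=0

missing: T0.r0=0 T1.r0=2

outcome vector order: (T0.r0,T1.r0)
SC (3): (0,0); (0,2); (2,0)
SC∖claimed = {(0,2)}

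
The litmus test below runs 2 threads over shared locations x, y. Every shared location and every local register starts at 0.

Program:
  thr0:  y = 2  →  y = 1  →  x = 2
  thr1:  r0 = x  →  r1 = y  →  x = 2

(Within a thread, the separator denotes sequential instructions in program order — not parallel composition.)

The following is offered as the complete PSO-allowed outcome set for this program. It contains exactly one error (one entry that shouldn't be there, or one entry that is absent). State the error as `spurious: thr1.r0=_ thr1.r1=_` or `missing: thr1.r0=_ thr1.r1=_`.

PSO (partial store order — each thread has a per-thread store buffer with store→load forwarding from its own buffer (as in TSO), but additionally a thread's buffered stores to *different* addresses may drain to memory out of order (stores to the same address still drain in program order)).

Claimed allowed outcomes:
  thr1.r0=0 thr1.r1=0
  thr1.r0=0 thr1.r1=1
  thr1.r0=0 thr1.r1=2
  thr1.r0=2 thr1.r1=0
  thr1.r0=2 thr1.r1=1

outcome vector order: (thr1.r0,thr1.r1)
[PSO] allowed = {<0 0>, <0 1>, <0 2>, <2 0>, <2 1>, <2 2>}
PSO∖claimed = {<2 2>}

missing: thr1.r0=2 thr1.r1=2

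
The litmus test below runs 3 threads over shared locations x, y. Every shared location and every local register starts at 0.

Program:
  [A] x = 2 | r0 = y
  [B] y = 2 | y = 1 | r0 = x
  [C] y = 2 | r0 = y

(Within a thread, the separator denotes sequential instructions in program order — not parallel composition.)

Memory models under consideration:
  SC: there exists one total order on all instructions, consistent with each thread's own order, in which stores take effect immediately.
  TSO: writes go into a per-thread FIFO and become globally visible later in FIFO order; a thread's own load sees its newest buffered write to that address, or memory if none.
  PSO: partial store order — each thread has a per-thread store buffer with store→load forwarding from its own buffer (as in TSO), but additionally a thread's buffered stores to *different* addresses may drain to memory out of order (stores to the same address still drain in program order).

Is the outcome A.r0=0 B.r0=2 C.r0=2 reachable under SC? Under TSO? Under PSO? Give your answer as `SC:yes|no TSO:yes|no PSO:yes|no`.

SC:yes TSO:yes PSO:yes

outcome vector order: (A.r0,B.r0,C.r0)
under SC → 021; 022; 101; 102; 121; 122; 202; 221; 222
under TSO → 001; 002; 021; 022; 101; 102; 121; 122; 201; 202; 221; 222
under PSO → 001; 002; 021; 022; 101; 102; 121; 122; 201; 202; 221; 222
target 022 ∈ {SC,TSO,PSO}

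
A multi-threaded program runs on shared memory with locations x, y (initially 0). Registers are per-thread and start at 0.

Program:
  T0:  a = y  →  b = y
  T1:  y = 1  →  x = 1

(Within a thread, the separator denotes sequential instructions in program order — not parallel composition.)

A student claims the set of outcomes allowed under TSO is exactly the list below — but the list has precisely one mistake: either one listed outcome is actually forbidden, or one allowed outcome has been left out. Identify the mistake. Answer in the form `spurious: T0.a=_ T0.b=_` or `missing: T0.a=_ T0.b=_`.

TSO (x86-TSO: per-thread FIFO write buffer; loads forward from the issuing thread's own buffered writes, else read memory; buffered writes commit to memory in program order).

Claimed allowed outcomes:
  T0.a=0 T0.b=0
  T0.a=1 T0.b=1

missing: T0.a=0 T0.b=1

outcome vector order: (T0.a,T0.b)
TSO (3): (0,0); (0,1); (1,1)
TSO∖claimed = {(0,1)}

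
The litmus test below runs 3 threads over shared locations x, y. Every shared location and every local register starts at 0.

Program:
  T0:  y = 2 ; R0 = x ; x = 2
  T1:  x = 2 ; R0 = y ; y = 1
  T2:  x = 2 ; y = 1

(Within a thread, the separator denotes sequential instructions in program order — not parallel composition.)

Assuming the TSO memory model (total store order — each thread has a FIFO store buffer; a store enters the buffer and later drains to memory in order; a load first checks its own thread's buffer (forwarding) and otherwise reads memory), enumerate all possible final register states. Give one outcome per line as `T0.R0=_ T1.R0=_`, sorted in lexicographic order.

T0.R0=0 T1.R0=0
T0.R0=0 T1.R0=1
T0.R0=0 T1.R0=2
T0.R0=2 T1.R0=0
T0.R0=2 T1.R0=1
T0.R0=2 T1.R0=2

outcome vector order: (T0.R0,T1.R0)
|TSO outcomes| = 6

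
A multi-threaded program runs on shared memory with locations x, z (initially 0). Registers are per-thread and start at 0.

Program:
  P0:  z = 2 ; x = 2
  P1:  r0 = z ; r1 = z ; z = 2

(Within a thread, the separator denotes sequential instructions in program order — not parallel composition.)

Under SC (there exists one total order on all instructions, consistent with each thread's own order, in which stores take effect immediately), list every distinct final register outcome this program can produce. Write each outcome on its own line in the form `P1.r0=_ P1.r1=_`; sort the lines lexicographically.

P1.r0=0 P1.r1=0
P1.r0=0 P1.r1=2
P1.r0=2 P1.r1=2

outcome vector order: (P1.r0,P1.r1)
|SC outcomes| = 3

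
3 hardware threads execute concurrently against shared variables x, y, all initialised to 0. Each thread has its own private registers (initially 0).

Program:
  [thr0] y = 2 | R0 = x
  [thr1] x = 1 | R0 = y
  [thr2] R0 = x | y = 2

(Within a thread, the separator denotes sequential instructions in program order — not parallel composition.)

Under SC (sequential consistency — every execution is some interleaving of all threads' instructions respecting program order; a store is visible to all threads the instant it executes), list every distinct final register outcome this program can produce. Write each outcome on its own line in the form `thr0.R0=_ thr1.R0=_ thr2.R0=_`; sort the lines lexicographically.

outcome vector order: (thr0.R0,thr1.R0,thr2.R0)
|SC outcomes| = 6

thr0.R0=0 thr1.R0=2 thr2.R0=0
thr0.R0=0 thr1.R0=2 thr2.R0=1
thr0.R0=1 thr1.R0=0 thr2.R0=0
thr0.R0=1 thr1.R0=0 thr2.R0=1
thr0.R0=1 thr1.R0=2 thr2.R0=0
thr0.R0=1 thr1.R0=2 thr2.R0=1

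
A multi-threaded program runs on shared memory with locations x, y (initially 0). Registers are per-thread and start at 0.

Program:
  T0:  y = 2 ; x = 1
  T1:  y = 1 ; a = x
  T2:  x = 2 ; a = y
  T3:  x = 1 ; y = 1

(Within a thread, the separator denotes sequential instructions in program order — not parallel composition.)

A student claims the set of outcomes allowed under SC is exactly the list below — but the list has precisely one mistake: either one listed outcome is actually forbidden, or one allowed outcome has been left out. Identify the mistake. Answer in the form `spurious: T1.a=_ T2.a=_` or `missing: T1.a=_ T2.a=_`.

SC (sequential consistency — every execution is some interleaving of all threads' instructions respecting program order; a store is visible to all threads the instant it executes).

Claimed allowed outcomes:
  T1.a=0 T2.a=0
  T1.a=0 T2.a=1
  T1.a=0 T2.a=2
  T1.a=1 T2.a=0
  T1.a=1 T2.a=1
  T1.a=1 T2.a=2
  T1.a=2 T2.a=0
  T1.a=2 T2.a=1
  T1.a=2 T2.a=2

spurious: T1.a=0 T2.a=0

outcome vector order: (T1.a,T2.a)
under SC → (0,1) (0,2) (1,0) (1,1) (1,2) (2,0) (2,1) (2,2)
claimed∖SC = {(0,0)}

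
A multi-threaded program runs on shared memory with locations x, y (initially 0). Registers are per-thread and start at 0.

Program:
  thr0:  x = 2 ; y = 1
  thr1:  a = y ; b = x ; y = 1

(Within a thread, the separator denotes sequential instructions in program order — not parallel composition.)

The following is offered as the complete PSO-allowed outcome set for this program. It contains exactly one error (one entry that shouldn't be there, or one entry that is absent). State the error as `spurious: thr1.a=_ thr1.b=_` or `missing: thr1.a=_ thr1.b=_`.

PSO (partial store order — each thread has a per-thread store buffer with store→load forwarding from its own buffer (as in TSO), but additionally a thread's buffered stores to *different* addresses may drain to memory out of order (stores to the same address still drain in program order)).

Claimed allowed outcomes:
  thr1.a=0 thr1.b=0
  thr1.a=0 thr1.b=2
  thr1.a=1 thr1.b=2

missing: thr1.a=1 thr1.b=0

outcome vector order: (thr1.a,thr1.b)
PSO: 4 outcomes — {<0 0>, <0 2>, <1 0>, <1 2>}
PSO∖claimed = {<1 0>}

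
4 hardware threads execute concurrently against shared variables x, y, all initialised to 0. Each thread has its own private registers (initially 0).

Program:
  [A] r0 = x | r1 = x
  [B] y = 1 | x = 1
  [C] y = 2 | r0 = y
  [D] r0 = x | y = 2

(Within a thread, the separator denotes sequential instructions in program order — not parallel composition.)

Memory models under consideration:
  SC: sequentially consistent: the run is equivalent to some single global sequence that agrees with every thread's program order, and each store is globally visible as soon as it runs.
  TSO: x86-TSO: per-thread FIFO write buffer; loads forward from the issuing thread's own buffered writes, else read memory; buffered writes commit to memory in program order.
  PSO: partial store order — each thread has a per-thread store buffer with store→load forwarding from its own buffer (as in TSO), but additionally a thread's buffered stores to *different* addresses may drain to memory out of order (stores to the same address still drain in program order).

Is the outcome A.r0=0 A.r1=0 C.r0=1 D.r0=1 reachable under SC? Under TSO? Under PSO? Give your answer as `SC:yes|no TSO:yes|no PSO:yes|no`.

SC:yes TSO:yes PSO:yes

outcome vector order: (A.r0,A.r1,C.r0,D.r0)
SC (12): 0/0/1/0, 0/0/1/1, 0/0/2/0, 0/0/2/1, 0/1/1/0, 0/1/1/1, 0/1/2/0, 0/1/2/1, 1/1/1/0, 1/1/1/1, 1/1/2/0, 1/1/2/1
TSO (12): 0/0/1/0, 0/0/1/1, 0/0/2/0, 0/0/2/1, 0/1/1/0, 0/1/1/1, 0/1/2/0, 0/1/2/1, 1/1/1/0, 1/1/1/1, 1/1/2/0, 1/1/2/1
PSO (12): 0/0/1/0, 0/0/1/1, 0/0/2/0, 0/0/2/1, 0/1/1/0, 0/1/1/1, 0/1/2/0, 0/1/2/1, 1/1/1/0, 1/1/1/1, 1/1/2/0, 1/1/2/1
target 0/0/1/1 ∈ {SC,TSO,PSO}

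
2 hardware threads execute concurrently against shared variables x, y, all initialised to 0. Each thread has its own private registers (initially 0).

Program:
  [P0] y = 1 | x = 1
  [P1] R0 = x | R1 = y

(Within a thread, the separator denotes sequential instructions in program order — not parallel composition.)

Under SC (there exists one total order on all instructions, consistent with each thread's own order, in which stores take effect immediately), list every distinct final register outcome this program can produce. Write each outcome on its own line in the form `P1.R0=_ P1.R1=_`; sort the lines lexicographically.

P1.R0=0 P1.R1=0
P1.R0=0 P1.R1=1
P1.R0=1 P1.R1=1

outcome vector order: (P1.R0,P1.R1)
|SC outcomes| = 3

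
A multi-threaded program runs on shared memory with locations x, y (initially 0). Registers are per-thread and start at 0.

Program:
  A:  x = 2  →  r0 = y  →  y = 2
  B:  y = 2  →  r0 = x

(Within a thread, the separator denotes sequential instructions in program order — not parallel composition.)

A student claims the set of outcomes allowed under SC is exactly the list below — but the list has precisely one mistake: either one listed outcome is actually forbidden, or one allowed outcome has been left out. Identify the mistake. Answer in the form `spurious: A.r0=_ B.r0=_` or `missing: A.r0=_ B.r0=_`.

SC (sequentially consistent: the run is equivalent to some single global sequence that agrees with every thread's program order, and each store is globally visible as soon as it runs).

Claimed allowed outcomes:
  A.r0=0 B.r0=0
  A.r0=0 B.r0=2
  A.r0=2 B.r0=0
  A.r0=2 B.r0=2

outcome vector order: (A.r0,B.r0)
under SC → <0 2>, <2 0>, <2 2>
claimed∖SC = {<0 0>}

spurious: A.r0=0 B.r0=0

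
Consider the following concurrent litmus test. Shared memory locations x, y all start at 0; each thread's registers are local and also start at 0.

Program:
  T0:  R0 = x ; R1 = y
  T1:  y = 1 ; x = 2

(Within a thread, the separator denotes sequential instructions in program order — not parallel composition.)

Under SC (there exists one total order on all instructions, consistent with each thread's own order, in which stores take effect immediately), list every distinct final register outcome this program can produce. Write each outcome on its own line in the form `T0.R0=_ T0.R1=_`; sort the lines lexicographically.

outcome vector order: (T0.R0,T0.R1)
|SC outcomes| = 3

T0.R0=0 T0.R1=0
T0.R0=0 T0.R1=1
T0.R0=2 T0.R1=1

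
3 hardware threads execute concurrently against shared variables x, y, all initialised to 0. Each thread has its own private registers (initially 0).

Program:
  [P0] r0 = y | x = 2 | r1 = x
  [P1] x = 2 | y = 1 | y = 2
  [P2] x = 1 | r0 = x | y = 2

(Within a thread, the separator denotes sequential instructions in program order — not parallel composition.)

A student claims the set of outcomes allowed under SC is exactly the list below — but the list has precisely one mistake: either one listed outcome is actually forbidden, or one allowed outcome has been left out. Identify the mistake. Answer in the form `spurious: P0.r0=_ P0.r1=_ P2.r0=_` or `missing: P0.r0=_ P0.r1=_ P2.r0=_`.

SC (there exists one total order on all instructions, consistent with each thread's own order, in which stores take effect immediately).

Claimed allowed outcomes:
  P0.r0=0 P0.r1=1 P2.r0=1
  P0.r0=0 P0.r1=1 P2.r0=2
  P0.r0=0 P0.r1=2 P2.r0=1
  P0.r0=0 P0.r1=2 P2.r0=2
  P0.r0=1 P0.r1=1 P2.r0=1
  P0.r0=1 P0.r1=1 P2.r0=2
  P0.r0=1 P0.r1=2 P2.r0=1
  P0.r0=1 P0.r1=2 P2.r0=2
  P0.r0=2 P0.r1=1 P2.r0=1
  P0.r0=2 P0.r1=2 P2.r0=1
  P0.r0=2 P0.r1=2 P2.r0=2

outcome vector order: (P0.r0,P0.r1,P2.r0)
under SC → 0/1/1, 0/1/2, 0/2/1, 0/2/2, 1/1/1, 1/2/1, 1/2/2, 2/1/1, 2/2/1, 2/2/2
claimed∖SC = {1/1/2}

spurious: P0.r0=1 P0.r1=1 P2.r0=2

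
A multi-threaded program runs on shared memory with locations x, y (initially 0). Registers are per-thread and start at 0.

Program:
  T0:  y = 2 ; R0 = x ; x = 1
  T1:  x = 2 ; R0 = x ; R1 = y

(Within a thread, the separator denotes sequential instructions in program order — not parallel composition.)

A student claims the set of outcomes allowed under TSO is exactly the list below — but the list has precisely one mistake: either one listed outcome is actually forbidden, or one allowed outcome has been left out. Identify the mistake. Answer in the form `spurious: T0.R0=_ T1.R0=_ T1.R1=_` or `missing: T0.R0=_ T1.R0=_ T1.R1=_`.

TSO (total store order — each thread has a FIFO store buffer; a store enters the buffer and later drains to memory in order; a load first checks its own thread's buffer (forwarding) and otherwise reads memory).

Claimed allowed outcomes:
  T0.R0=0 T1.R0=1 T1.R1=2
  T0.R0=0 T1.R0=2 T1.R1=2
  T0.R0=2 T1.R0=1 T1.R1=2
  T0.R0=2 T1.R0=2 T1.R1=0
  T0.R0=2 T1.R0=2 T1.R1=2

outcome vector order: (T0.R0,T1.R0,T1.R1)
TSO (6): <0 1 2>, <0 2 0>, <0 2 2>, <2 1 2>, <2 2 0>, <2 2 2>
TSO∖claimed = {<0 2 0>}

missing: T0.R0=0 T1.R0=2 T1.R1=0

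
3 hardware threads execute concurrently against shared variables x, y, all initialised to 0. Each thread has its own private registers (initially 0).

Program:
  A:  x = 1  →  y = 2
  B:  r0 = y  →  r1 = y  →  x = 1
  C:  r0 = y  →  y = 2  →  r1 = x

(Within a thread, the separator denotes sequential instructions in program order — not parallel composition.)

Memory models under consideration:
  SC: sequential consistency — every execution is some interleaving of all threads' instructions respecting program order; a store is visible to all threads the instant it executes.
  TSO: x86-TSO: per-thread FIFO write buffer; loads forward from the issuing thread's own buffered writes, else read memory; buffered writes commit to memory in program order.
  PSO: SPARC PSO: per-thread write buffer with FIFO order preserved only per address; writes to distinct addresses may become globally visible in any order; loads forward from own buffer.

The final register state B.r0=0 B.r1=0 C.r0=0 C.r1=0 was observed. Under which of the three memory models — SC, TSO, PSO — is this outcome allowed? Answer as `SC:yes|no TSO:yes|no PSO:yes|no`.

SC:yes TSO:yes PSO:yes

outcome vector order: (B.r0,B.r1,C.r0,C.r1)
SC: 9 outcomes — {<0 0 0 0>; <0 0 0 1>; <0 0 2 1>; <0 2 0 0>; <0 2 0 1>; <0 2 2 1>; <2 2 0 0>; <2 2 0 1>; <2 2 2 1>}
TSO: 9 outcomes — {<0 0 0 0>; <0 0 0 1>; <0 0 2 1>; <0 2 0 0>; <0 2 0 1>; <0 2 2 1>; <2 2 0 0>; <2 2 0 1>; <2 2 2 1>}
PSO: 12 outcomes — {<0 0 0 0>; <0 0 0 1>; <0 0 2 0>; <0 0 2 1>; <0 2 0 0>; <0 2 0 1>; <0 2 2 0>; <0 2 2 1>; <2 2 0 0>; <2 2 0 1>; <2 2 2 0>; <2 2 2 1>}
target <0 0 0 0> ∈ {SC,TSO,PSO}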